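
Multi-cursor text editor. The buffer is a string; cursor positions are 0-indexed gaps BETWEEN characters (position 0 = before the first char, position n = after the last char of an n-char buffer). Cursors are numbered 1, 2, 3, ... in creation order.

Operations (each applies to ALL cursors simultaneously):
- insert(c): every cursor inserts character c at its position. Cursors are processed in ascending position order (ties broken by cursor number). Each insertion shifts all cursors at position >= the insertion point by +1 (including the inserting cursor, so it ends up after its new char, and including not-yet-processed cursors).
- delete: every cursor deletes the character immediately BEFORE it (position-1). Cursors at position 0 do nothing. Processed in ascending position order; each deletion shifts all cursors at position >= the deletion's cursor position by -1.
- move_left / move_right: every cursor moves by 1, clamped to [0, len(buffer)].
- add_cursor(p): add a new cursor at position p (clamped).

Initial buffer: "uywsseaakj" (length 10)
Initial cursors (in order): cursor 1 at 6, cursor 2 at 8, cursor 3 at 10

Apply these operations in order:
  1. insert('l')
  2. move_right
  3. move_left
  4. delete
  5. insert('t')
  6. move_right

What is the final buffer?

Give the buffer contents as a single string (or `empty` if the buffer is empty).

Answer: uywssetaatktl

Derivation:
After op 1 (insert('l')): buffer="uywsselaalkjl" (len 13), cursors c1@7 c2@10 c3@13, authorship ......1..2..3
After op 2 (move_right): buffer="uywsselaalkjl" (len 13), cursors c1@8 c2@11 c3@13, authorship ......1..2..3
After op 3 (move_left): buffer="uywsselaalkjl" (len 13), cursors c1@7 c2@10 c3@12, authorship ......1..2..3
After op 4 (delete): buffer="uywsseaakl" (len 10), cursors c1@6 c2@8 c3@9, authorship .........3
After op 5 (insert('t')): buffer="uywssetaatktl" (len 13), cursors c1@7 c2@10 c3@12, authorship ......1..2.33
After op 6 (move_right): buffer="uywssetaatktl" (len 13), cursors c1@8 c2@11 c3@13, authorship ......1..2.33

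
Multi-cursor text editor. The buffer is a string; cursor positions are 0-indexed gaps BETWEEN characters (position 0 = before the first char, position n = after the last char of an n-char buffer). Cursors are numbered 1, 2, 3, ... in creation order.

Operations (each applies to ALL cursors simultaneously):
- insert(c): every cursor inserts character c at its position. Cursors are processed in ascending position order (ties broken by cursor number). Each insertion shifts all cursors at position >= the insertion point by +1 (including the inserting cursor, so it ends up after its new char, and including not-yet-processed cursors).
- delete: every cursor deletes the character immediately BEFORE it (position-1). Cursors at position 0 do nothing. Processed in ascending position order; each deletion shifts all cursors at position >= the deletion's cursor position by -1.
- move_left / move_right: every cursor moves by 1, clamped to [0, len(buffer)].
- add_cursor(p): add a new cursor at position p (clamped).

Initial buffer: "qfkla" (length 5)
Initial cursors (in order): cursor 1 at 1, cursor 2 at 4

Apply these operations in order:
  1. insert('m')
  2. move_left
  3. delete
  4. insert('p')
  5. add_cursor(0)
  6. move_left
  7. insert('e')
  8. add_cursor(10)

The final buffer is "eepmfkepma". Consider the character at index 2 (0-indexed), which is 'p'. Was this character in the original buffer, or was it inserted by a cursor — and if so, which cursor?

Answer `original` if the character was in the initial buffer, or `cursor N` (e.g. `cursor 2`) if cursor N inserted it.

After op 1 (insert('m')): buffer="qmfklma" (len 7), cursors c1@2 c2@6, authorship .1...2.
After op 2 (move_left): buffer="qmfklma" (len 7), cursors c1@1 c2@5, authorship .1...2.
After op 3 (delete): buffer="mfkma" (len 5), cursors c1@0 c2@3, authorship 1..2.
After op 4 (insert('p')): buffer="pmfkpma" (len 7), cursors c1@1 c2@5, authorship 11..22.
After op 5 (add_cursor(0)): buffer="pmfkpma" (len 7), cursors c3@0 c1@1 c2@5, authorship 11..22.
After op 6 (move_left): buffer="pmfkpma" (len 7), cursors c1@0 c3@0 c2@4, authorship 11..22.
After op 7 (insert('e')): buffer="eepmfkepma" (len 10), cursors c1@2 c3@2 c2@7, authorship 1311..222.
After op 8 (add_cursor(10)): buffer="eepmfkepma" (len 10), cursors c1@2 c3@2 c2@7 c4@10, authorship 1311..222.
Authorship (.=original, N=cursor N): 1 3 1 1 . . 2 2 2 .
Index 2: author = 1

Answer: cursor 1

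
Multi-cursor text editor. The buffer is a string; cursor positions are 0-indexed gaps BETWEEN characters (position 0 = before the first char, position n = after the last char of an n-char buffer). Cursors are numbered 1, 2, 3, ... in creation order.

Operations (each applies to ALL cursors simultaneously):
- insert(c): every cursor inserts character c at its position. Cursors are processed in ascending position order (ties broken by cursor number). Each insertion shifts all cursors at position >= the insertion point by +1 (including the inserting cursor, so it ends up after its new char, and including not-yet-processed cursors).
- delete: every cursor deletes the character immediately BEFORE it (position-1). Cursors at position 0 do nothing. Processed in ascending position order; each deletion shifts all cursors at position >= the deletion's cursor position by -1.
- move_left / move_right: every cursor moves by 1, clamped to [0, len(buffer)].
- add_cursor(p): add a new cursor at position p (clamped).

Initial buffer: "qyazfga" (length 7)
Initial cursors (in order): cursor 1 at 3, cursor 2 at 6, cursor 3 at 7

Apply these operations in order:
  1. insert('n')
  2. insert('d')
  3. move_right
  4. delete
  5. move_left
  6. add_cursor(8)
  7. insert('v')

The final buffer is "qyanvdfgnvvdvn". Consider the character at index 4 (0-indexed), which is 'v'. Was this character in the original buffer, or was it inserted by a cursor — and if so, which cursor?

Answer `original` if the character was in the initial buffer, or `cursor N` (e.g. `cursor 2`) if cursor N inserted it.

After op 1 (insert('n')): buffer="qyanzfgnan" (len 10), cursors c1@4 c2@8 c3@10, authorship ...1...2.3
After op 2 (insert('d')): buffer="qyandzfgndand" (len 13), cursors c1@5 c2@10 c3@13, authorship ...11...22.33
After op 3 (move_right): buffer="qyandzfgndand" (len 13), cursors c1@6 c2@11 c3@13, authorship ...11...22.33
After op 4 (delete): buffer="qyandfgndn" (len 10), cursors c1@5 c2@9 c3@10, authorship ...11..223
After op 5 (move_left): buffer="qyandfgndn" (len 10), cursors c1@4 c2@8 c3@9, authorship ...11..223
After op 6 (add_cursor(8)): buffer="qyandfgndn" (len 10), cursors c1@4 c2@8 c4@8 c3@9, authorship ...11..223
After op 7 (insert('v')): buffer="qyanvdfgnvvdvn" (len 14), cursors c1@5 c2@11 c4@11 c3@13, authorship ...111..224233
Authorship (.=original, N=cursor N): . . . 1 1 1 . . 2 2 4 2 3 3
Index 4: author = 1

Answer: cursor 1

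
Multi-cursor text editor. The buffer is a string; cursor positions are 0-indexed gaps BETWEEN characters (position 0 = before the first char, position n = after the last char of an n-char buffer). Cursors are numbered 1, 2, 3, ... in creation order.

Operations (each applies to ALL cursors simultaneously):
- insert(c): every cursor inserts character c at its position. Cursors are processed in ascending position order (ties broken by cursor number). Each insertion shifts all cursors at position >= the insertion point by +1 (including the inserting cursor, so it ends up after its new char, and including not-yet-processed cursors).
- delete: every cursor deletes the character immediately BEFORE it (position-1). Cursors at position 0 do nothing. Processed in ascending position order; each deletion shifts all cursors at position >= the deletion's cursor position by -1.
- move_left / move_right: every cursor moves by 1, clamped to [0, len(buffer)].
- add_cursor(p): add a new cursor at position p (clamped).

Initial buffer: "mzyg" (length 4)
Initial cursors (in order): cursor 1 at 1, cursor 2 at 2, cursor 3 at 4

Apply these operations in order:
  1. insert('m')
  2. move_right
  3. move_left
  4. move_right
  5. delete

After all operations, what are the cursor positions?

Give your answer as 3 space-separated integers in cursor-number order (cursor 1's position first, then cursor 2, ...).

After op 1 (insert('m')): buffer="mmzmygm" (len 7), cursors c1@2 c2@4 c3@7, authorship .1.2..3
After op 2 (move_right): buffer="mmzmygm" (len 7), cursors c1@3 c2@5 c3@7, authorship .1.2..3
After op 3 (move_left): buffer="mmzmygm" (len 7), cursors c1@2 c2@4 c3@6, authorship .1.2..3
After op 4 (move_right): buffer="mmzmygm" (len 7), cursors c1@3 c2@5 c3@7, authorship .1.2..3
After op 5 (delete): buffer="mmmg" (len 4), cursors c1@2 c2@3 c3@4, authorship .12.

Answer: 2 3 4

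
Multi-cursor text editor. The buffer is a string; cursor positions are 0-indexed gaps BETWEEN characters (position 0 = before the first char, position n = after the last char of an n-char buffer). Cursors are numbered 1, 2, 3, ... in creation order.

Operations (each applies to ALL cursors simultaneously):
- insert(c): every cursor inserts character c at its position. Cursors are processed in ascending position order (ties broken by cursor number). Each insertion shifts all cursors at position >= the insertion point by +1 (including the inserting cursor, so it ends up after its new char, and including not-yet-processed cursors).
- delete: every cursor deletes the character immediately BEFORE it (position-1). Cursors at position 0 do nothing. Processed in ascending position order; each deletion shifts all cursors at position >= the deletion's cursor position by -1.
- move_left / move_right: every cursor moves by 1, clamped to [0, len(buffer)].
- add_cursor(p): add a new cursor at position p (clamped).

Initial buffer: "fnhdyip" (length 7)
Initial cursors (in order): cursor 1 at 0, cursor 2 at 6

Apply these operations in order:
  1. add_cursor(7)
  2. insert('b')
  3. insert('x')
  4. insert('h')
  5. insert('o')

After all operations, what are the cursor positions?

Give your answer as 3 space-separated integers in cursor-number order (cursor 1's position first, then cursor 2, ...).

After op 1 (add_cursor(7)): buffer="fnhdyip" (len 7), cursors c1@0 c2@6 c3@7, authorship .......
After op 2 (insert('b')): buffer="bfnhdyibpb" (len 10), cursors c1@1 c2@8 c3@10, authorship 1......2.3
After op 3 (insert('x')): buffer="bxfnhdyibxpbx" (len 13), cursors c1@2 c2@10 c3@13, authorship 11......22.33
After op 4 (insert('h')): buffer="bxhfnhdyibxhpbxh" (len 16), cursors c1@3 c2@12 c3@16, authorship 111......222.333
After op 5 (insert('o')): buffer="bxhofnhdyibxhopbxho" (len 19), cursors c1@4 c2@14 c3@19, authorship 1111......2222.3333

Answer: 4 14 19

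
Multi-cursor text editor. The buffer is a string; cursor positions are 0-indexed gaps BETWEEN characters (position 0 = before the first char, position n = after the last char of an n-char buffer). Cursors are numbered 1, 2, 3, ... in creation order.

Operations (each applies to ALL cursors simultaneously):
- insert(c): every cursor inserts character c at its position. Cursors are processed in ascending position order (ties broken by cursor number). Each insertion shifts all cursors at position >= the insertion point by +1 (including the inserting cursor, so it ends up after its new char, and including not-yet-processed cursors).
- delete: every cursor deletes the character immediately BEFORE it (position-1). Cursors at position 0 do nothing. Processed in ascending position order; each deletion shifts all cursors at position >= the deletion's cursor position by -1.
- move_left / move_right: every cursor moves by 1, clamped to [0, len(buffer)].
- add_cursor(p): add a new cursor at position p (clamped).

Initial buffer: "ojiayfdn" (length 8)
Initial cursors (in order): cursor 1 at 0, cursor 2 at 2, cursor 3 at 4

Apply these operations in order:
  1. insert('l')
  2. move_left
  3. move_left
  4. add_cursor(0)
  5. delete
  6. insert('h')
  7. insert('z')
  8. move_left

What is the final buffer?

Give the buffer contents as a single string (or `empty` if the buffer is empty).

Answer: hhzzlhzjlhzalyfdn

Derivation:
After op 1 (insert('l')): buffer="lojlialyfdn" (len 11), cursors c1@1 c2@4 c3@7, authorship 1..2..3....
After op 2 (move_left): buffer="lojlialyfdn" (len 11), cursors c1@0 c2@3 c3@6, authorship 1..2..3....
After op 3 (move_left): buffer="lojlialyfdn" (len 11), cursors c1@0 c2@2 c3@5, authorship 1..2..3....
After op 4 (add_cursor(0)): buffer="lojlialyfdn" (len 11), cursors c1@0 c4@0 c2@2 c3@5, authorship 1..2..3....
After op 5 (delete): buffer="ljlalyfdn" (len 9), cursors c1@0 c4@0 c2@1 c3@3, authorship 1.2.3....
After op 6 (insert('h')): buffer="hhlhjlhalyfdn" (len 13), cursors c1@2 c4@2 c2@4 c3@7, authorship 1412.23.3....
After op 7 (insert('z')): buffer="hhzzlhzjlhzalyfdn" (len 17), cursors c1@4 c4@4 c2@7 c3@11, authorship 1414122.233.3....
After op 8 (move_left): buffer="hhzzlhzjlhzalyfdn" (len 17), cursors c1@3 c4@3 c2@6 c3@10, authorship 1414122.233.3....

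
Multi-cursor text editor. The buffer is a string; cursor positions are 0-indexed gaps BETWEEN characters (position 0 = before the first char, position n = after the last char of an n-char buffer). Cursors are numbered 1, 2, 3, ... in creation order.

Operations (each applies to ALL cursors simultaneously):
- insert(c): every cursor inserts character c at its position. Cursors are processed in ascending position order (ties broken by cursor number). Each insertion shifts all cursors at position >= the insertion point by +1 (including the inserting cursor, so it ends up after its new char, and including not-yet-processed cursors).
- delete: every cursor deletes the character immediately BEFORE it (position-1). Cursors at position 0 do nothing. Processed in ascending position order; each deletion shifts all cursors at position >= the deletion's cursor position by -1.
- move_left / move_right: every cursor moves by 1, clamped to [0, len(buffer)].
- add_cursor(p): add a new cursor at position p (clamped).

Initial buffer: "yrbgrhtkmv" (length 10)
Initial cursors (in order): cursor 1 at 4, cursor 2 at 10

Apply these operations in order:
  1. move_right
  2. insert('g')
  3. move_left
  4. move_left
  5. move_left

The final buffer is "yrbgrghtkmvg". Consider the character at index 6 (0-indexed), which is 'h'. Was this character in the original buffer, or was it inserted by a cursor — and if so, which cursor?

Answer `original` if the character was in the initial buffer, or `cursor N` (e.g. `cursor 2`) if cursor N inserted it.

Answer: original

Derivation:
After op 1 (move_right): buffer="yrbgrhtkmv" (len 10), cursors c1@5 c2@10, authorship ..........
After op 2 (insert('g')): buffer="yrbgrghtkmvg" (len 12), cursors c1@6 c2@12, authorship .....1.....2
After op 3 (move_left): buffer="yrbgrghtkmvg" (len 12), cursors c1@5 c2@11, authorship .....1.....2
After op 4 (move_left): buffer="yrbgrghtkmvg" (len 12), cursors c1@4 c2@10, authorship .....1.....2
After op 5 (move_left): buffer="yrbgrghtkmvg" (len 12), cursors c1@3 c2@9, authorship .....1.....2
Authorship (.=original, N=cursor N): . . . . . 1 . . . . . 2
Index 6: author = original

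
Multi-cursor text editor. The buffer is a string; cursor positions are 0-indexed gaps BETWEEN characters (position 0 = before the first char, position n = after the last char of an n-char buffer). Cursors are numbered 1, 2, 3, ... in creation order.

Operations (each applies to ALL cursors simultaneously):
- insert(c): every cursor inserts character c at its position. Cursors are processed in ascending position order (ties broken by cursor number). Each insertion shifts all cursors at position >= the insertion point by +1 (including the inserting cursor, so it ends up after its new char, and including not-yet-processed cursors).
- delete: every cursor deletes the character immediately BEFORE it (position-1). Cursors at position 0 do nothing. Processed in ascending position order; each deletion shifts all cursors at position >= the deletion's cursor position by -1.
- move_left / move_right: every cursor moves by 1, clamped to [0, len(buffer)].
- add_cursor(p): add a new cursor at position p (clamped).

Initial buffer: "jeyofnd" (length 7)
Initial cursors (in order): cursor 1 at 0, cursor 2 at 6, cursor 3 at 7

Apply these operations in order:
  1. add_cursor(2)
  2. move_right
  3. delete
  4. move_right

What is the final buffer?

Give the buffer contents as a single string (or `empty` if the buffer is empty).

After op 1 (add_cursor(2)): buffer="jeyofnd" (len 7), cursors c1@0 c4@2 c2@6 c3@7, authorship .......
After op 2 (move_right): buffer="jeyofnd" (len 7), cursors c1@1 c4@3 c2@7 c3@7, authorship .......
After op 3 (delete): buffer="eof" (len 3), cursors c1@0 c4@1 c2@3 c3@3, authorship ...
After op 4 (move_right): buffer="eof" (len 3), cursors c1@1 c4@2 c2@3 c3@3, authorship ...

Answer: eof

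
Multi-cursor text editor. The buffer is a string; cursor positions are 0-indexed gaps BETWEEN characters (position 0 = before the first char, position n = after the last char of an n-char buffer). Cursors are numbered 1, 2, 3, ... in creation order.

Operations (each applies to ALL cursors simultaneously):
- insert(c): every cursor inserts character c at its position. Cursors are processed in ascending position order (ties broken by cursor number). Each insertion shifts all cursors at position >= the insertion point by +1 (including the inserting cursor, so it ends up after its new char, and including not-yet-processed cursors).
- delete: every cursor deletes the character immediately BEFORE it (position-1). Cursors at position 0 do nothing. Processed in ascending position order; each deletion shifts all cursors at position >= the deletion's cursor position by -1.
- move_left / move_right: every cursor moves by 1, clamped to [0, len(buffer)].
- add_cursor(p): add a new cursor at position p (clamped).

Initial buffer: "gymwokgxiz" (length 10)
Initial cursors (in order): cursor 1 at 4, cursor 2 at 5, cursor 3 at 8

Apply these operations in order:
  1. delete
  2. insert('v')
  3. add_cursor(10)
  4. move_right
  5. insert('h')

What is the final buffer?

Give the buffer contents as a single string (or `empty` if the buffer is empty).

Answer: gymvvkhhgvihzh

Derivation:
After op 1 (delete): buffer="gymkgiz" (len 7), cursors c1@3 c2@3 c3@5, authorship .......
After op 2 (insert('v')): buffer="gymvvkgviz" (len 10), cursors c1@5 c2@5 c3@8, authorship ...12..3..
After op 3 (add_cursor(10)): buffer="gymvvkgviz" (len 10), cursors c1@5 c2@5 c3@8 c4@10, authorship ...12..3..
After op 4 (move_right): buffer="gymvvkgviz" (len 10), cursors c1@6 c2@6 c3@9 c4@10, authorship ...12..3..
After op 5 (insert('h')): buffer="gymvvkhhgvihzh" (len 14), cursors c1@8 c2@8 c3@12 c4@14, authorship ...12.12.3.3.4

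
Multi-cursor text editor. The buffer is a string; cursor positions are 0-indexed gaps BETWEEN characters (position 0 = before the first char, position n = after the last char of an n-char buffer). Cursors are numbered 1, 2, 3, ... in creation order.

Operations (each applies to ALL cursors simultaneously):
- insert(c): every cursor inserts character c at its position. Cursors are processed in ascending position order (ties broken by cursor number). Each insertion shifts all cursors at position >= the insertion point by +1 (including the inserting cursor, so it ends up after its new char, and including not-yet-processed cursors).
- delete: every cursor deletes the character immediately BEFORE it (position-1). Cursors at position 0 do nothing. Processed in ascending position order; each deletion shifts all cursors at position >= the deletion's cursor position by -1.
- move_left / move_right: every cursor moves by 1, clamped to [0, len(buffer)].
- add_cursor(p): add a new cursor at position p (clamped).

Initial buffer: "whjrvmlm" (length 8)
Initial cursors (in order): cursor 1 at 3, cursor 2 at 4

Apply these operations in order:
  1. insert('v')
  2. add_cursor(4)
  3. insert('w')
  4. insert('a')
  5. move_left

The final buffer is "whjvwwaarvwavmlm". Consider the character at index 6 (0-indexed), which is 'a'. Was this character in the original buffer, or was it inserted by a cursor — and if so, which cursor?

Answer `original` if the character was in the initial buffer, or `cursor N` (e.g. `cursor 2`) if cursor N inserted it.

After op 1 (insert('v')): buffer="whjvrvvmlm" (len 10), cursors c1@4 c2@6, authorship ...1.2....
After op 2 (add_cursor(4)): buffer="whjvrvvmlm" (len 10), cursors c1@4 c3@4 c2@6, authorship ...1.2....
After op 3 (insert('w')): buffer="whjvwwrvwvmlm" (len 13), cursors c1@6 c3@6 c2@9, authorship ...113.22....
After op 4 (insert('a')): buffer="whjvwwaarvwavmlm" (len 16), cursors c1@8 c3@8 c2@12, authorship ...11313.222....
After op 5 (move_left): buffer="whjvwwaarvwavmlm" (len 16), cursors c1@7 c3@7 c2@11, authorship ...11313.222....
Authorship (.=original, N=cursor N): . . . 1 1 3 1 3 . 2 2 2 . . . .
Index 6: author = 1

Answer: cursor 1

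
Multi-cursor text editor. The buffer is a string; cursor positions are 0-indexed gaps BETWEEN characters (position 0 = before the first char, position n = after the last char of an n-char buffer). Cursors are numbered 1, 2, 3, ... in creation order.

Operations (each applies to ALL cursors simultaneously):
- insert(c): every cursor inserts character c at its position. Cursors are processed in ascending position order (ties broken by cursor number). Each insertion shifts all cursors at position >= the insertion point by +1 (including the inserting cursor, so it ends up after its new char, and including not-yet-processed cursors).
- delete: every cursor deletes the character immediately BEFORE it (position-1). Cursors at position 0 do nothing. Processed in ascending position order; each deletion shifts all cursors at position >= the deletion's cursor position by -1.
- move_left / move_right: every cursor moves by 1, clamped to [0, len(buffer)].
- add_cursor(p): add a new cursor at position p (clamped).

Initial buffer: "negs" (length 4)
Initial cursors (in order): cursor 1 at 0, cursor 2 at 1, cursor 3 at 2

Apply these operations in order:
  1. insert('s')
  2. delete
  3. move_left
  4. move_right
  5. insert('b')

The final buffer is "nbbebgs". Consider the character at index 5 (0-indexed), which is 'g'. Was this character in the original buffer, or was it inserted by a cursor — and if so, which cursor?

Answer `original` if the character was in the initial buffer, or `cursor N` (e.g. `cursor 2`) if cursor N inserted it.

After op 1 (insert('s')): buffer="snsesgs" (len 7), cursors c1@1 c2@3 c3@5, authorship 1.2.3..
After op 2 (delete): buffer="negs" (len 4), cursors c1@0 c2@1 c3@2, authorship ....
After op 3 (move_left): buffer="negs" (len 4), cursors c1@0 c2@0 c3@1, authorship ....
After op 4 (move_right): buffer="negs" (len 4), cursors c1@1 c2@1 c3@2, authorship ....
After op 5 (insert('b')): buffer="nbbebgs" (len 7), cursors c1@3 c2@3 c3@5, authorship .12.3..
Authorship (.=original, N=cursor N): . 1 2 . 3 . .
Index 5: author = original

Answer: original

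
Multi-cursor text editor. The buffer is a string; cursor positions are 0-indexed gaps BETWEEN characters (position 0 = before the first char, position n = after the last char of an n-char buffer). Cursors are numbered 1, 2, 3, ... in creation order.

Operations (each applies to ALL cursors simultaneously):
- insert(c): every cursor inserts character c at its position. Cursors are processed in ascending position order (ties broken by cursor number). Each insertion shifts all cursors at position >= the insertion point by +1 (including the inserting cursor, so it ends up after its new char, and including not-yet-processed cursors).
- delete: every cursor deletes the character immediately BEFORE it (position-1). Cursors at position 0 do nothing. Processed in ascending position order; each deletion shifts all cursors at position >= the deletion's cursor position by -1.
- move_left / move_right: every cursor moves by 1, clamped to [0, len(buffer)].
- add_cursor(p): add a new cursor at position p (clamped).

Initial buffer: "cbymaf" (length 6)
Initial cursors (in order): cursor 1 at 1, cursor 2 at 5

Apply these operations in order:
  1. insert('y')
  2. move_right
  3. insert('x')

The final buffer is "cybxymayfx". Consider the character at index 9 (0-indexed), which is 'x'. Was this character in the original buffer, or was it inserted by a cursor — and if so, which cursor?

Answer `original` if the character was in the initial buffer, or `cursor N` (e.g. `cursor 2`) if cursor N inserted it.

Answer: cursor 2

Derivation:
After op 1 (insert('y')): buffer="cybymayf" (len 8), cursors c1@2 c2@7, authorship .1....2.
After op 2 (move_right): buffer="cybymayf" (len 8), cursors c1@3 c2@8, authorship .1....2.
After op 3 (insert('x')): buffer="cybxymayfx" (len 10), cursors c1@4 c2@10, authorship .1.1...2.2
Authorship (.=original, N=cursor N): . 1 . 1 . . . 2 . 2
Index 9: author = 2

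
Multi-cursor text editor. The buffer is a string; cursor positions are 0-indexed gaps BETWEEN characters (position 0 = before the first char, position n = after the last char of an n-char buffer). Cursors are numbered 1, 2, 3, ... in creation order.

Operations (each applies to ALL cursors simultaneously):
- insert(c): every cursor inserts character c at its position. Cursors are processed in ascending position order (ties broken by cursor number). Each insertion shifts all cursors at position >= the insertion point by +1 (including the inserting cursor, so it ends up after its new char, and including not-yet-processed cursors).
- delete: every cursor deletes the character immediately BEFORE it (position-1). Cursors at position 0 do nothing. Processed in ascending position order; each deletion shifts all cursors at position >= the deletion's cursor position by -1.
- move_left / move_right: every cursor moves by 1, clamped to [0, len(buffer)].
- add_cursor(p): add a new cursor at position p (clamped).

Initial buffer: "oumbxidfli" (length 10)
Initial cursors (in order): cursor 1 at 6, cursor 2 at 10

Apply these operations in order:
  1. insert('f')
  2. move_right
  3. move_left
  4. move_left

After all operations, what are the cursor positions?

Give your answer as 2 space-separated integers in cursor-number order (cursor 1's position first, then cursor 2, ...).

After op 1 (insert('f')): buffer="oumbxifdflif" (len 12), cursors c1@7 c2@12, authorship ......1....2
After op 2 (move_right): buffer="oumbxifdflif" (len 12), cursors c1@8 c2@12, authorship ......1....2
After op 3 (move_left): buffer="oumbxifdflif" (len 12), cursors c1@7 c2@11, authorship ......1....2
After op 4 (move_left): buffer="oumbxifdflif" (len 12), cursors c1@6 c2@10, authorship ......1....2

Answer: 6 10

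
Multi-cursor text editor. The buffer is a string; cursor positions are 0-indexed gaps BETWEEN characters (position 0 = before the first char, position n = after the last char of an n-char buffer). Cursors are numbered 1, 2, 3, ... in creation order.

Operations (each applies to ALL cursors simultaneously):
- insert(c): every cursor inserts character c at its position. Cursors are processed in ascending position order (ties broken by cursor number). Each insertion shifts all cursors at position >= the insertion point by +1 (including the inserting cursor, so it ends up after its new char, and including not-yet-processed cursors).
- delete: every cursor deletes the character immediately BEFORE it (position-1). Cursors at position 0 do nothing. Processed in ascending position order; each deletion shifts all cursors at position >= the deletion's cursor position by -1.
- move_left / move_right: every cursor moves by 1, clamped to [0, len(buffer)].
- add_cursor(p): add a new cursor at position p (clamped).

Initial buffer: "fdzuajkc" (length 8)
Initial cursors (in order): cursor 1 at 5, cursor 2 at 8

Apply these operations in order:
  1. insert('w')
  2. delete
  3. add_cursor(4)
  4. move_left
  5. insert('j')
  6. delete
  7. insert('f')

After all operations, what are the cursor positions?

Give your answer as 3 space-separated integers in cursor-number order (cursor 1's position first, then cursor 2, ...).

After op 1 (insert('w')): buffer="fdzuawjkcw" (len 10), cursors c1@6 c2@10, authorship .....1...2
After op 2 (delete): buffer="fdzuajkc" (len 8), cursors c1@5 c2@8, authorship ........
After op 3 (add_cursor(4)): buffer="fdzuajkc" (len 8), cursors c3@4 c1@5 c2@8, authorship ........
After op 4 (move_left): buffer="fdzuajkc" (len 8), cursors c3@3 c1@4 c2@7, authorship ........
After op 5 (insert('j')): buffer="fdzjujajkjc" (len 11), cursors c3@4 c1@6 c2@10, authorship ...3.1...2.
After op 6 (delete): buffer="fdzuajkc" (len 8), cursors c3@3 c1@4 c2@7, authorship ........
After op 7 (insert('f')): buffer="fdzfufajkfc" (len 11), cursors c3@4 c1@6 c2@10, authorship ...3.1...2.

Answer: 6 10 4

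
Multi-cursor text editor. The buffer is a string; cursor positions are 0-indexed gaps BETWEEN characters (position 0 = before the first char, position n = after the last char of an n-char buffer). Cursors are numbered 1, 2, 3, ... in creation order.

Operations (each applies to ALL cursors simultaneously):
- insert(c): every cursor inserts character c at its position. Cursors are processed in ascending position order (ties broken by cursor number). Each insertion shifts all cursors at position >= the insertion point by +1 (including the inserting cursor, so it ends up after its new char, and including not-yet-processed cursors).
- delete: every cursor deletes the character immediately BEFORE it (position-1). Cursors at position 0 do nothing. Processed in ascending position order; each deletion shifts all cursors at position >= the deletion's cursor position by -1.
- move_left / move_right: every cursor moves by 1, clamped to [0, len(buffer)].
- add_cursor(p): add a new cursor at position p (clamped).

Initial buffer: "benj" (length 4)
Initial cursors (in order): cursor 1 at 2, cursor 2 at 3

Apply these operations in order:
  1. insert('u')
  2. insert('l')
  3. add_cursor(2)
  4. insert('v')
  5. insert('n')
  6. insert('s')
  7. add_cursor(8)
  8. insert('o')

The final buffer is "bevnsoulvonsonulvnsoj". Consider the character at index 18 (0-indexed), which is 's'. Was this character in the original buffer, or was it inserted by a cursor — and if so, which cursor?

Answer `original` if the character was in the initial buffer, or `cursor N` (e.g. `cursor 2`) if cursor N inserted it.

After op 1 (insert('u')): buffer="beunuj" (len 6), cursors c1@3 c2@5, authorship ..1.2.
After op 2 (insert('l')): buffer="beulnulj" (len 8), cursors c1@4 c2@7, authorship ..11.22.
After op 3 (add_cursor(2)): buffer="beulnulj" (len 8), cursors c3@2 c1@4 c2@7, authorship ..11.22.
After op 4 (insert('v')): buffer="bevulvnulvj" (len 11), cursors c3@3 c1@6 c2@10, authorship ..3111.222.
After op 5 (insert('n')): buffer="bevnulvnnulvnj" (len 14), cursors c3@4 c1@8 c2@13, authorship ..331111.2222.
After op 6 (insert('s')): buffer="bevnsulvnsnulvnsj" (len 17), cursors c3@5 c1@10 c2@16, authorship ..33311111.22222.
After op 7 (add_cursor(8)): buffer="bevnsulvnsnulvnsj" (len 17), cursors c3@5 c4@8 c1@10 c2@16, authorship ..33311111.22222.
After op 8 (insert('o')): buffer="bevnsoulvonsonulvnsoj" (len 21), cursors c3@6 c4@10 c1@13 c2@20, authorship ..33331114111.222222.
Authorship (.=original, N=cursor N): . . 3 3 3 3 1 1 1 4 1 1 1 . 2 2 2 2 2 2 .
Index 18: author = 2

Answer: cursor 2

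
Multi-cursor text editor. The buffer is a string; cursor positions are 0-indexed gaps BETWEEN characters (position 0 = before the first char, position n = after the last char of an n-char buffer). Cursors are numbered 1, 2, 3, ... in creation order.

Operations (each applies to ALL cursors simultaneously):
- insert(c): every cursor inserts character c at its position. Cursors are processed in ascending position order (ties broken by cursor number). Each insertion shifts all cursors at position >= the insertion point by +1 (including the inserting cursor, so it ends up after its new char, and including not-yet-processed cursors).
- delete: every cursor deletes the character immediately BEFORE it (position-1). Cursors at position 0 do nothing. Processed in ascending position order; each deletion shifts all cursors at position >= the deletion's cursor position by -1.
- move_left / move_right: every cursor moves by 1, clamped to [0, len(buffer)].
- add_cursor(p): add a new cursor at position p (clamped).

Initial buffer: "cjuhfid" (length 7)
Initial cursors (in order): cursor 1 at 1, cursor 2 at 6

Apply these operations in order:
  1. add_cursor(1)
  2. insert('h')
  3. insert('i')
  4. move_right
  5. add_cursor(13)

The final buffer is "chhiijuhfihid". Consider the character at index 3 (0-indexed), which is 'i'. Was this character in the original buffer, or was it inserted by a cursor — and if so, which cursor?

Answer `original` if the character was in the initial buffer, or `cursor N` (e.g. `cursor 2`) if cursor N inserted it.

Answer: cursor 1

Derivation:
After op 1 (add_cursor(1)): buffer="cjuhfid" (len 7), cursors c1@1 c3@1 c2@6, authorship .......
After op 2 (insert('h')): buffer="chhjuhfihd" (len 10), cursors c1@3 c3@3 c2@9, authorship .13.....2.
After op 3 (insert('i')): buffer="chhiijuhfihid" (len 13), cursors c1@5 c3@5 c2@12, authorship .1313.....22.
After op 4 (move_right): buffer="chhiijuhfihid" (len 13), cursors c1@6 c3@6 c2@13, authorship .1313.....22.
After op 5 (add_cursor(13)): buffer="chhiijuhfihid" (len 13), cursors c1@6 c3@6 c2@13 c4@13, authorship .1313.....22.
Authorship (.=original, N=cursor N): . 1 3 1 3 . . . . . 2 2 .
Index 3: author = 1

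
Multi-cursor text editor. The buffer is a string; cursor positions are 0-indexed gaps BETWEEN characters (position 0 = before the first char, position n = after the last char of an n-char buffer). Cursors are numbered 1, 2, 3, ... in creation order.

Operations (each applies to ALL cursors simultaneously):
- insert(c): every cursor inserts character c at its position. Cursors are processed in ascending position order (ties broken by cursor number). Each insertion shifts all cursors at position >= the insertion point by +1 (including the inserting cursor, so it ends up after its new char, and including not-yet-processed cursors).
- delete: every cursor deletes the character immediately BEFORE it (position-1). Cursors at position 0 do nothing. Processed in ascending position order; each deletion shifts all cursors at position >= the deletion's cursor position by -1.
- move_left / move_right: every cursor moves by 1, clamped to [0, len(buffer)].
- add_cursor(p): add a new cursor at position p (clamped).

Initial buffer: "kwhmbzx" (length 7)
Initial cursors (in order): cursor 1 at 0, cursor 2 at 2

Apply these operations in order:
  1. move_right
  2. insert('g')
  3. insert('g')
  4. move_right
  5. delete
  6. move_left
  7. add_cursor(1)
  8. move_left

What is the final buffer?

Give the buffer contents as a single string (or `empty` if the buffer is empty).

Answer: kgghggbzx

Derivation:
After op 1 (move_right): buffer="kwhmbzx" (len 7), cursors c1@1 c2@3, authorship .......
After op 2 (insert('g')): buffer="kgwhgmbzx" (len 9), cursors c1@2 c2@5, authorship .1..2....
After op 3 (insert('g')): buffer="kggwhggmbzx" (len 11), cursors c1@3 c2@7, authorship .11..22....
After op 4 (move_right): buffer="kggwhggmbzx" (len 11), cursors c1@4 c2@8, authorship .11..22....
After op 5 (delete): buffer="kgghggbzx" (len 9), cursors c1@3 c2@6, authorship .11.22...
After op 6 (move_left): buffer="kgghggbzx" (len 9), cursors c1@2 c2@5, authorship .11.22...
After op 7 (add_cursor(1)): buffer="kgghggbzx" (len 9), cursors c3@1 c1@2 c2@5, authorship .11.22...
After op 8 (move_left): buffer="kgghggbzx" (len 9), cursors c3@0 c1@1 c2@4, authorship .11.22...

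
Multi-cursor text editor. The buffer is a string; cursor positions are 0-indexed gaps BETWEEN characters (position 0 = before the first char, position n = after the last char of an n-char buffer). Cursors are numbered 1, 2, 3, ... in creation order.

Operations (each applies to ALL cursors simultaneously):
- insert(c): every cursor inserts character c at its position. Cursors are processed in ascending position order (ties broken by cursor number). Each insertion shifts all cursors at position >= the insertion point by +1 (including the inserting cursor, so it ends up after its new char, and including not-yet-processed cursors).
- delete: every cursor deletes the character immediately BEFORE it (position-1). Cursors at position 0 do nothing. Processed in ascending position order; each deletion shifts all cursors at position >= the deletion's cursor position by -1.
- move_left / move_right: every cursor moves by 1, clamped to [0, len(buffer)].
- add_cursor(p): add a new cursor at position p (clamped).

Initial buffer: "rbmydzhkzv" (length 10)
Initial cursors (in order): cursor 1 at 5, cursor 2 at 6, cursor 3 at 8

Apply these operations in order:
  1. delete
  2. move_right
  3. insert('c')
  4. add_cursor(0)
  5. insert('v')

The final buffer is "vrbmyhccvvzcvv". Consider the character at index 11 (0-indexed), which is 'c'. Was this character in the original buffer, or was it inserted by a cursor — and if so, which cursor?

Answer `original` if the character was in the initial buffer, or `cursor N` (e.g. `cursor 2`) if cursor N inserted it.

After op 1 (delete): buffer="rbmyhzv" (len 7), cursors c1@4 c2@4 c3@5, authorship .......
After op 2 (move_right): buffer="rbmyhzv" (len 7), cursors c1@5 c2@5 c3@6, authorship .......
After op 3 (insert('c')): buffer="rbmyhcczcv" (len 10), cursors c1@7 c2@7 c3@9, authorship .....12.3.
After op 4 (add_cursor(0)): buffer="rbmyhcczcv" (len 10), cursors c4@0 c1@7 c2@7 c3@9, authorship .....12.3.
After op 5 (insert('v')): buffer="vrbmyhccvvzcvv" (len 14), cursors c4@1 c1@10 c2@10 c3@13, authorship 4.....1212.33.
Authorship (.=original, N=cursor N): 4 . . . . . 1 2 1 2 . 3 3 .
Index 11: author = 3

Answer: cursor 3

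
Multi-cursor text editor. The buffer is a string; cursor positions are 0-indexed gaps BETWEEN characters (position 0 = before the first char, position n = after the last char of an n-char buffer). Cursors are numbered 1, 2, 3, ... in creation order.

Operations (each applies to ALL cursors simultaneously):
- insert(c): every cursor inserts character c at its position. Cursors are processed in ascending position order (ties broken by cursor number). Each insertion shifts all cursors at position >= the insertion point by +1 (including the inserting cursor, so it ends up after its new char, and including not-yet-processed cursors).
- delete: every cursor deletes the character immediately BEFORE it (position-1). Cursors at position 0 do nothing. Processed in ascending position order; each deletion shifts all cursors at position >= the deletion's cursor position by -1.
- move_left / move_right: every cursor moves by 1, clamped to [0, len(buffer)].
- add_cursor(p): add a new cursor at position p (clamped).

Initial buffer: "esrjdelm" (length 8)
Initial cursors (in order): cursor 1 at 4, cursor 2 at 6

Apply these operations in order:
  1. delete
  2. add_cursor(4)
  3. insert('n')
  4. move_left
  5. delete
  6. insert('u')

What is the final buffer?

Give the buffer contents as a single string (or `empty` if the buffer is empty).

Answer: esunuunlm

Derivation:
After op 1 (delete): buffer="esrdlm" (len 6), cursors c1@3 c2@4, authorship ......
After op 2 (add_cursor(4)): buffer="esrdlm" (len 6), cursors c1@3 c2@4 c3@4, authorship ......
After op 3 (insert('n')): buffer="esrndnnlm" (len 9), cursors c1@4 c2@7 c3@7, authorship ...1.23..
After op 4 (move_left): buffer="esrndnnlm" (len 9), cursors c1@3 c2@6 c3@6, authorship ...1.23..
After op 5 (delete): buffer="esnnlm" (len 6), cursors c1@2 c2@3 c3@3, authorship ..13..
After op 6 (insert('u')): buffer="esunuunlm" (len 9), cursors c1@3 c2@6 c3@6, authorship ..11233..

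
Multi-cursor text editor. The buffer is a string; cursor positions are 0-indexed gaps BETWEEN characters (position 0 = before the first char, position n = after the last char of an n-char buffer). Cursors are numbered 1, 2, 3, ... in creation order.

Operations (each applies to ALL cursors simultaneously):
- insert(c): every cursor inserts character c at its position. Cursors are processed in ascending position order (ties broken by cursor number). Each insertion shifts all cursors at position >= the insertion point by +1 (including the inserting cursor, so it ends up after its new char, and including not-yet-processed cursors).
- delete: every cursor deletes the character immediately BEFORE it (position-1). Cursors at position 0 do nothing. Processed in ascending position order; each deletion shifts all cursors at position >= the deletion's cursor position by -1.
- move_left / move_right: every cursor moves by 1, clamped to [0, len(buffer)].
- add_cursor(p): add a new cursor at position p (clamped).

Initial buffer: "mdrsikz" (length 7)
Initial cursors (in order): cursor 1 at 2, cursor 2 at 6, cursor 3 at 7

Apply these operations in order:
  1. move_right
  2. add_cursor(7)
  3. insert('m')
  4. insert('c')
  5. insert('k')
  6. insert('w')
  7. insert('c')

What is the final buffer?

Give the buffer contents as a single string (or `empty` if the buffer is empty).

After op 1 (move_right): buffer="mdrsikz" (len 7), cursors c1@3 c2@7 c3@7, authorship .......
After op 2 (add_cursor(7)): buffer="mdrsikz" (len 7), cursors c1@3 c2@7 c3@7 c4@7, authorship .......
After op 3 (insert('m')): buffer="mdrmsikzmmm" (len 11), cursors c1@4 c2@11 c3@11 c4@11, authorship ...1....234
After op 4 (insert('c')): buffer="mdrmcsikzmmmccc" (len 15), cursors c1@5 c2@15 c3@15 c4@15, authorship ...11....234234
After op 5 (insert('k')): buffer="mdrmcksikzmmmccckkk" (len 19), cursors c1@6 c2@19 c3@19 c4@19, authorship ...111....234234234
After op 6 (insert('w')): buffer="mdrmckwsikzmmmccckkkwww" (len 23), cursors c1@7 c2@23 c3@23 c4@23, authorship ...1111....234234234234
After op 7 (insert('c')): buffer="mdrmckwcsikzmmmccckkkwwwccc" (len 27), cursors c1@8 c2@27 c3@27 c4@27, authorship ...11111....234234234234234

Answer: mdrmckwcsikzmmmccckkkwwwccc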